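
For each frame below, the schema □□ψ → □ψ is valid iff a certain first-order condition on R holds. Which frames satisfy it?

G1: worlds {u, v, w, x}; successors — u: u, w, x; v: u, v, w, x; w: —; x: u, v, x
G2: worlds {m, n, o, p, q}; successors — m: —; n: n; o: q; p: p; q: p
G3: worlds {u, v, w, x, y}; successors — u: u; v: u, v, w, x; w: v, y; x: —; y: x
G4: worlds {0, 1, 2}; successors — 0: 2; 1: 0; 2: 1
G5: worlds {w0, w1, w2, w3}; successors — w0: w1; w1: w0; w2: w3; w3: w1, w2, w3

Frame correspondent (Sahlqvist): ∀x ∀y (Rxy → ∃z (Rxz ∧ Rzy)) — i.e. density.
G1: holds.
G2: fails — Roq but no z with Roz and Rzq.
G3: fails — Ryx but no z with Ryz and Rzx.
G4: fails — R10 but no z with R1z and Rz0.
G5: fails — Rw1w0 but no z with Rw1z and Rzw0.

G1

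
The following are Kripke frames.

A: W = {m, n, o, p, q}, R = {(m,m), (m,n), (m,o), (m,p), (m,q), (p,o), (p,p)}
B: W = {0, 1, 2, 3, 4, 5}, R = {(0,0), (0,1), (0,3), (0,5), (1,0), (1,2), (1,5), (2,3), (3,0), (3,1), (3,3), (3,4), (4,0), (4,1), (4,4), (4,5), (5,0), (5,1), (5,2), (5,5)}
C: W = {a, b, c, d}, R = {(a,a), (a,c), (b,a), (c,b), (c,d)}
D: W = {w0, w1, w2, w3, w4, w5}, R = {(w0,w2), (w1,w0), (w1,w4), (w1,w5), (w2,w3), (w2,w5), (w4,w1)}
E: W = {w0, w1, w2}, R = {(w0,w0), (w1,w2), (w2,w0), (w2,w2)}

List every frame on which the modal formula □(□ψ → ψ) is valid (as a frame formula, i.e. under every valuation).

E

This is the axiom for shift-reflexivity; its first-order frame correspondent is ∀x ∀y (Rxy → Ryy).
A: fails — Rpo but not Roo.
B: fails — R12 but not R22.
C: fails — Rcd but not Rdd.
D: fails — Rw1w5 but not Rw5w5.
E: holds.
Valid on: E.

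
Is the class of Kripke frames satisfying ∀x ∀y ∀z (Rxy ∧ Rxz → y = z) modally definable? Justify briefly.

Yes, by ◇q → □q

This is a Sahlqvist condition; the CD axiom ◇q → □q defines it.
Suppose ◇q→□q is valid. Take Rxy, Rxz and set V(q)={y}. Then ◇q at x, so □q at x, so q at z, i.e. z=y.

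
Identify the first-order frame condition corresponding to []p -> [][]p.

transitivity: forall x forall y forall z (Rxy & Ryz -> Rxz)

Suppose □p→□□p is valid. Take Rxy, Ryz and set V(p)={w : Rxw}. Then □p at x, so □□p at x, so □p at y, so p at z, i.e. Rxz.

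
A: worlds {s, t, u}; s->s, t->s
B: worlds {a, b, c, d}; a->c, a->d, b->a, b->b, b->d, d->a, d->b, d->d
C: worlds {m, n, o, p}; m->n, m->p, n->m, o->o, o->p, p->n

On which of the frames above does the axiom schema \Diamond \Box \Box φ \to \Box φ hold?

The schema corresponds to a generalized confluence (Geach) condition: \forall x \forall y \forall z ((xRy \wedge xRz) \to \exists w (y R^2 w \wedge z = w)).
A: ✓.
B: fails — aRc, aRc but no w with cR²w and c=w.
C: fails — mRp, mRn but no w with pR²w and n=w.
Valid on: A.

A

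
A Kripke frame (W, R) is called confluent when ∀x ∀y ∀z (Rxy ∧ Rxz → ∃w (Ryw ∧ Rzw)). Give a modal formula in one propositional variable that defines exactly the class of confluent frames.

This is convergence; the standard corresponding axiom is .2: ◇□s → □◇s.
Suppose ◇□s→□◇s is valid. Take Rxy, Rxz and set V(s)={w : Ryw}. Then □s at y so ◇□s at x, so □◇s at x, so ◇s at z, giving w with Rzw and Ryw.

◇□s → □◇s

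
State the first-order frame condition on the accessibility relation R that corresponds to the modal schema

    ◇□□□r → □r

∀x ∀y ∀z ((xRy ∧ xRz) → ∃w (yR³w ∧ z = w))

This is a Sahlqvist (Geach-type) schema ◇^1□^3r → □^1◇^0r.
Minimal-valuation argument: fix x; take any y with xR^1y and any z with xR^1z. Set V(r) to the set of worlds R-reachable from y in exactly 3 steps. Then □^3r holds at y, so the antecedent holds at x; validity forces ◇^0r at z, giving a w with zR^0w and yR^3w.
First-order correspondent: ∀x ∀y ∀z ((xRy ∧ xRz) → ∃w (yR³w ∧ z = w)).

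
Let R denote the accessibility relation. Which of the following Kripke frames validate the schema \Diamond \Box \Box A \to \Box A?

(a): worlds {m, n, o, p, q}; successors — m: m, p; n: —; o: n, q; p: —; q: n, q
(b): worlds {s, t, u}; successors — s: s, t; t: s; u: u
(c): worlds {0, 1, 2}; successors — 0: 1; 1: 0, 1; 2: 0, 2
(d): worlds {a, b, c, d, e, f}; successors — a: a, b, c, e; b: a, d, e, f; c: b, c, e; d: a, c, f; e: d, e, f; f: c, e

Frame correspondent (Sahlqvist): \forall x \forall y \forall z ((xRy \wedge xRz) \to \exists w (y R^2 w \wedge z = w)) — i.e. a generalized confluence (Geach) condition.
(a): fails — mRp, mRm but no w with pR²w and m=w.
(b): ✓.
(c): fails — 2R0, 2R2 but no w with 0R²w and 2=w.
(d): fails — aRe, aRb but no w with eR²w and b=w.

(b)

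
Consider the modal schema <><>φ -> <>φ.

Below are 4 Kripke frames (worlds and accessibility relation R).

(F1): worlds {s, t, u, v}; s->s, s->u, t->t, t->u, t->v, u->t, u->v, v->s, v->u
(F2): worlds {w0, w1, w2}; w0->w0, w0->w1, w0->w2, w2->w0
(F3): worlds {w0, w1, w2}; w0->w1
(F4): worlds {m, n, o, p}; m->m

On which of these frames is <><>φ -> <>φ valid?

This is the axiom for transitivity; its first-order frame correspondent is forall x forall y forall z (Rxy & Ryz -> Rxz).
(F1): fails — Ruv and Rvu but not Ruu.
(F2): fails — Rw2w0 and Rw0w1 but not Rw2w1.
(F3): ✓.
(F4): ✓.
Valid on: (F3), (F4).

(F3), (F4)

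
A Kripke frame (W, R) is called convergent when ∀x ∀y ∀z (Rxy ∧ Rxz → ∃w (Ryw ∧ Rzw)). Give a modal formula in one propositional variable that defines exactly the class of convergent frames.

◇□q → □◇q

This is convergence; the standard corresponding axiom is .2: ◇□q → □◇q.
Suppose ◇□q→□◇q is valid. Take Rxy, Rxz and set V(q)={w : Ryw}. Then □q at y so ◇□q at x, so □◇q at x, so ◇q at z, giving w with Rzw and Ryw.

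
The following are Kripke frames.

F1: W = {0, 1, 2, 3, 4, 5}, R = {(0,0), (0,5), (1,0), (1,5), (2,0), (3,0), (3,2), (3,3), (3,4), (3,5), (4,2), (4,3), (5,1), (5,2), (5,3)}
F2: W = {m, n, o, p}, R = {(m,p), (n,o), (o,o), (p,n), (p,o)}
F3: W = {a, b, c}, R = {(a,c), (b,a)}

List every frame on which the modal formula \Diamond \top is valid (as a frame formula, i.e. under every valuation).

F1, F2

The schema corresponds to seriality: \forall x \exists y Rxy.
F1: holds.
F2: holds.
F3: fails — world c has no successor.
Valid on: F1, F2.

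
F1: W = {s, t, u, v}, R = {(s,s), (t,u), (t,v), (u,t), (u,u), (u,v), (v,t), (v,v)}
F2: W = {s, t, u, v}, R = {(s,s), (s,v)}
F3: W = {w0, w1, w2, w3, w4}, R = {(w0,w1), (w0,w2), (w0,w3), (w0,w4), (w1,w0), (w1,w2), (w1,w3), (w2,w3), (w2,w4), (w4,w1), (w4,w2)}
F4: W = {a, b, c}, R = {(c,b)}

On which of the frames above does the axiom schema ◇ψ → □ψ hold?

Frame correspondent (Sahlqvist): ∀x ∀y ∀z (Rxy ∧ Rxz → y = z) — i.e. partial functionality.
F1: fails — t sees both u and v.
F2: fails — s sees both s and v.
F3: fails — w0 sees both w1 and w2.
F4: holds.
Valid on: F4.

F4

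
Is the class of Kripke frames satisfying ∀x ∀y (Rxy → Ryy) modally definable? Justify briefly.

Yes, by □(□r → r)

The condition is shift-reflexivity. A defining modal formula is □(□r → r).
Suppose □(□r→r) is valid. Take Rxy and set V(r)={w : Ryw}. Then at y, □r holds; since □(□r→r) at x, □r→r at y, so r at y, i.e. Ryy.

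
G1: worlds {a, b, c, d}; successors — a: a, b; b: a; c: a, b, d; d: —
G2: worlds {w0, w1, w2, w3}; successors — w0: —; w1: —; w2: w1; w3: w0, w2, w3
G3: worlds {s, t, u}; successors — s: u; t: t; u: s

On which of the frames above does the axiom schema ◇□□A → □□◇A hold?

G3

Frame correspondent (Sahlqvist): ∀x ∀y ∀z ((xRy ∧ xR²z) → ∃w (yR²w ∧ zRw)) — i.e. a generalized confluence (Geach) condition.
G1: fails — cRd, cR²a but no w with dR²w and aRw.
G2: fails — w3Rw0, w3R²w0 but no w with w0R²w and w0Rw.
G3: holds.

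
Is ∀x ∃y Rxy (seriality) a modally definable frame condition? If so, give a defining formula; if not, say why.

Yes — defined by □q → ◇q

The condition is seriality. A defining modal formula is □q → ◇q.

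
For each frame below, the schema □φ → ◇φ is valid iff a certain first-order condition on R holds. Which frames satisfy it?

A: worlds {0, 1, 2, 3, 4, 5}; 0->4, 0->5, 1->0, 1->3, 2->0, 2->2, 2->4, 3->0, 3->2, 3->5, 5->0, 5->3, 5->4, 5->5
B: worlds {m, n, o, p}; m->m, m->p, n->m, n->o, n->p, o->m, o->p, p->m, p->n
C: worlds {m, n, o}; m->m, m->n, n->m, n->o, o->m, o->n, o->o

This is the axiom for seriality; its first-order frame correspondent is ∀x ∃y Rxy.
A: fails — world 4 has no successor.
B: holds.
C: holds.
Valid on: B, C.

B, C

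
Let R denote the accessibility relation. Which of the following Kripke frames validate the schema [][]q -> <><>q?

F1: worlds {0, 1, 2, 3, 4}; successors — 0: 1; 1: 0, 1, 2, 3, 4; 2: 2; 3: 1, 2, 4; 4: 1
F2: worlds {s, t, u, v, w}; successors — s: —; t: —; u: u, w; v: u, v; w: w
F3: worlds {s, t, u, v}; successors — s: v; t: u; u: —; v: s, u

F1

This is the axiom for a generalized confluence (Geach) condition; its first-order frame correspondent is forall x exists w (x R^2 w & x R^2 w).
F1: holds.
F2: fails — at s but no w* with sR²w* and sR²w*.
F3: fails — at t but no w with tR²w and tR²w.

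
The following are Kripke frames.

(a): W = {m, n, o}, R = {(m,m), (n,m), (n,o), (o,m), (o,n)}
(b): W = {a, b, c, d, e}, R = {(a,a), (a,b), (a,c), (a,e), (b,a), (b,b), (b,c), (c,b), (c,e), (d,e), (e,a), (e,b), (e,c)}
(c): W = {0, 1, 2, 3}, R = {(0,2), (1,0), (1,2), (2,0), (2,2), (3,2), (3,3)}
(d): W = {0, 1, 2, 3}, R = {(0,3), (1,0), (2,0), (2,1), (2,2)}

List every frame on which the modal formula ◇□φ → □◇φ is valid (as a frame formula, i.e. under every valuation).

(a), (b), (c)

This is the axiom for convergence; its first-order frame correspondent is ∀x ∀y ∀z (Rxy ∧ Rxz → ∃w (Ryw ∧ Rzw)).
(a): holds.
(b): holds.
(c): holds.
(d): fails — R03 and R03 but 3 and 3 have no common successor.
Valid on: (a), (b), (c).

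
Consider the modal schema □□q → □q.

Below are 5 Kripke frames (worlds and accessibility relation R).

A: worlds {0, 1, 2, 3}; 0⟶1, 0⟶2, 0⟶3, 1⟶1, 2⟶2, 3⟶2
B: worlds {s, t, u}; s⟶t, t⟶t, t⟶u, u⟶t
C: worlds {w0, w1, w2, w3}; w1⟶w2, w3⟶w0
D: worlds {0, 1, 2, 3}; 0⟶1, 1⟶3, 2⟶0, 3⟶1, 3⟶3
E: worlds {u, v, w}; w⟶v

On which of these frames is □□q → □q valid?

This is the axiom for density; its first-order frame correspondent is ∀x ∀y (Rxy → ∃z (Rxz ∧ Rzy)).
A: fails — R03 but no z with R0z and Rz3.
B: satisfies the condition.
C: fails — Rw1w2 but no z with Rw1z and Rzw2.
D: fails — R01 but no z with R0z and Rz1.
E: fails — Rwv but no z with Rwz and Rzv.

B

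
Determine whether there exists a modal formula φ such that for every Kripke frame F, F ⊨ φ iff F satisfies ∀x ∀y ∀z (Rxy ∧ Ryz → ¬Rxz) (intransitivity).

Not definable by any modal formula

Any modally definable frame class is closed under surjective bounded morphisms.
The 5-cycle (worlds 0,1,2,3,4 with 0→1→2→3→4→0) is intransitive. Mapping every world to a single reflexive point • is a surjective bounded morphism; the reflexive point is not intransitive (R••∧R•• but R••).
So the class is not modally definable.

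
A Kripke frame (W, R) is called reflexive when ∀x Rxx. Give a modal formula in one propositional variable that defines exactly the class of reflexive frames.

□s → s

This is reflexivity; the standard corresponding axiom is T: □s → s.
Suppose □s→s is valid. At any x set V(s)={w : Rxw}. Then □s holds at x, so s holds at x, i.e. Rxx.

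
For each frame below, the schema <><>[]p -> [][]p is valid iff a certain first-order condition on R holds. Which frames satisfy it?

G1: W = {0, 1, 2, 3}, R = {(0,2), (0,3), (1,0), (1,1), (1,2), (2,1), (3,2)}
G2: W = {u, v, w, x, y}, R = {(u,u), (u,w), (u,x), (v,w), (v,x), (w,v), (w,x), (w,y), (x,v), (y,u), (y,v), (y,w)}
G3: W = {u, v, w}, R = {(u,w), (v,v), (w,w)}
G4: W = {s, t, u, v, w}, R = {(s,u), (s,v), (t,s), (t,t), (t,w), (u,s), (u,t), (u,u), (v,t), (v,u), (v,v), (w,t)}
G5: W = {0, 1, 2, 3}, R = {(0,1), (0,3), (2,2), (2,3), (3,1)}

Frame correspondent (Sahlqvist): forall x forall y forall z ((x R^2 y & x R^2 z) -> exists w (yRw & z = w)) — i.e. a generalized confluence (Geach) condition.
G1: fails — 0R²2, 0R²2 but no w with 2Rw and 2=w.
G2: fails — uR²u, uR²v but no t with uRt and v=t.
G3: ✓.
G4: fails — sR²s, sR²s but no w* with sRw* and s=w*.
G5: fails — 0R²1, 0R²1 but no w with 1Rw and 1=w.
Valid on: G3.

G3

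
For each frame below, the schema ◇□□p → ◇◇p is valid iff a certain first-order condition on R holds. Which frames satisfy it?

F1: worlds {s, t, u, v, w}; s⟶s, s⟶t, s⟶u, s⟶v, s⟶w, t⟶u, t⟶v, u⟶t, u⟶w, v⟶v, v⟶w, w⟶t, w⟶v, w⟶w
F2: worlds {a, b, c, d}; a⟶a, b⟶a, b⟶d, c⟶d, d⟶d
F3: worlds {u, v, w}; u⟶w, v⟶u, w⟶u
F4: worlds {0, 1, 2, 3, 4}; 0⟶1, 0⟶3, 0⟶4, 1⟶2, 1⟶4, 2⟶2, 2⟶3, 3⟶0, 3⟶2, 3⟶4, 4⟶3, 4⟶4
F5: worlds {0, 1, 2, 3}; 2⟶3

The schema corresponds to a generalized confluence (Geach) condition: ∀x ∀y (xRy → ∃w (yR²w ∧ xR²w)).
F1: satisfies the condition.
F2: satisfies the condition.
F3: fails — uRw but no t with wR²t and uR²t.
F4: satisfies the condition.
F5: fails — 2R3 but no w with 3R²w and 2R²w.

F1, F2, F4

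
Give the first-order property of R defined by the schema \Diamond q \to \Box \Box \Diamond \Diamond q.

This is a Sahlqvist (Geach-type) schema ◇^1□^0q → □^2◇^2q.
Minimal-valuation argument: fix x; take any y with xR^1y and any z with xR^2z. Set V(q) to the set of worlds R-reachable from y in exactly 0 steps. Then □^0q holds at y, so the antecedent holds at x; validity forces ◇^2q at z, giving a w with zR^2w and yR^0w.
First-order correspondent: \forall x \forall y \forall z ((xRy \wedge x R^2 z) \to \exists w (y = w \wedge z R^2 w)).

\forall x \forall y \forall z ((xRy \wedge x R^2 z) \to \exists w (y = w \wedge z R^2 w))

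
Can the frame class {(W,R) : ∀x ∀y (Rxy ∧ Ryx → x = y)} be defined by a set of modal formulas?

No — not modally definable

Any modally definable frame class is closed under surjective bounded morphisms.
The 8-cycle (worlds a,b,c,d,e,f,g,h with a→b→c→d→e→f→g→h→a) is antisymmetric. Sending even-indexed worlds to a and odd-indexed worlds to b is a surjective bounded morphism onto the two-world frame with a↔b, which is not antisymmetric.
Hence antisymmetry is not modally definable.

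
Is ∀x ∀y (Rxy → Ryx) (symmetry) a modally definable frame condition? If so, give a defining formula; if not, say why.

Yes, by r → □◇r

The condition is symmetry. A defining modal formula is r → □◇r.
Suppose r→□◇r is valid. Take Rxy and set V(r)={x}. Then r at x, so □◇r at x, so ◇r at y, so some z with Ryz has r; z=x, i.e. Ryx.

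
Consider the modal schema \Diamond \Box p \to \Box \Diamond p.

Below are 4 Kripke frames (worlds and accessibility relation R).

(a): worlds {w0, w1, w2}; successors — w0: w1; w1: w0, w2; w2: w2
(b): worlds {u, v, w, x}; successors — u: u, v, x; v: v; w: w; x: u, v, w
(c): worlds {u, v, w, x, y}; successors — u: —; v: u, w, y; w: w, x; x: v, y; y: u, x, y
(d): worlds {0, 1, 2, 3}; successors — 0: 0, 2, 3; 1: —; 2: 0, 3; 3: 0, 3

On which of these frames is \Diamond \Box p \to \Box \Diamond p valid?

(d)

Frame correspondent (Sahlqvist): \forall x \forall y \forall z (Rxy \wedge Rxz \to \exists w (Ryw \wedge Rzw)) — i.e. convergence.
(a): fails — Rw1w2 and Rw1w0 but w2 and w0 have no common successor.
(b): fails — Rxw and Rxu but w and u have no common successor.
(c): fails — Rvw and Rvu but w and u have no common successor.
(d): holds.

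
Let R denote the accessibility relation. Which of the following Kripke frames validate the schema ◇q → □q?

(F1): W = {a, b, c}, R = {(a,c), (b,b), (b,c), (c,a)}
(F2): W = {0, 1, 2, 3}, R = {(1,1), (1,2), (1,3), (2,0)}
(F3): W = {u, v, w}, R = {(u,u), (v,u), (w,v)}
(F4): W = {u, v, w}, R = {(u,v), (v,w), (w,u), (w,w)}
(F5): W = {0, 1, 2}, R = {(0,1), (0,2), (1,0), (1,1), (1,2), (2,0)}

(F3)

The schema corresponds to partial functionality: ∀x ∀y ∀z (Rxy ∧ Rxz → y = z).
(F1): fails — b sees both b and c.
(F2): fails — 1 sees both 1 and 2.
(F3): condition met.
(F4): fails — w sees both u and w.
(F5): fails — 0 sees both 1 and 2.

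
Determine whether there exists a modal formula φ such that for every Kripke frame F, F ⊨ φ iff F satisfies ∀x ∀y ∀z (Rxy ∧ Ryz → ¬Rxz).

Not modally definable

Any modally definable frame class is closed under surjective bounded morphisms.
The 3-cycle (worlds w0,w1,w2 with w0→w1→w2→w0) is intransitive. Mapping every world to a single reflexive point • is a surjective bounded morphism; the reflexive point is not intransitive (R••∧R•• but R••).
So the class is not modally definable.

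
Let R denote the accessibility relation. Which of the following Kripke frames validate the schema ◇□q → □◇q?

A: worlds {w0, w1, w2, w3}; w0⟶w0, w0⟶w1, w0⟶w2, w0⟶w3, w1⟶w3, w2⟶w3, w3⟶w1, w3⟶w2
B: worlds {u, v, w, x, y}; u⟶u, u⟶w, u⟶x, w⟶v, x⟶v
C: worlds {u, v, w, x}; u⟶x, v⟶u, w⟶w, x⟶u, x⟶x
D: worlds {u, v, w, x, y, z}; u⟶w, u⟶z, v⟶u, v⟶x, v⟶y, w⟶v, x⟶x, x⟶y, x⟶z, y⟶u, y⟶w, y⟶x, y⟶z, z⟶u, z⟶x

The schema corresponds to convergence: ∀x ∀y ∀z (Rxy ∧ Rxz → ∃w (Ryw ∧ Rzw)).
A: fails — Rw0w1 and Rw0w3 but w1 and w3 have no common successor.
B: fails — Ruw and Ruu but w and u have no common successor.
C: condition met.
D: fails — Ruz and Ruw but z and w have no common successor.

C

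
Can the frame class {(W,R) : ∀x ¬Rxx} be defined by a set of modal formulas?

Not modally definable

Any modally definable frame class is closed under surjective bounded morphisms.
The 2-cycle (worlds 0,1 with 0→1→0) is irreflexive, and the map sending every world to a single reflexive point • is a surjective bounded morphism (forth: every edge maps to (•,•); back: every world has a successor). So any modal formula valid on the 2-cycle is also valid on the reflexive point, which is not irreflexive.
Hence irreflexivity is not modally definable.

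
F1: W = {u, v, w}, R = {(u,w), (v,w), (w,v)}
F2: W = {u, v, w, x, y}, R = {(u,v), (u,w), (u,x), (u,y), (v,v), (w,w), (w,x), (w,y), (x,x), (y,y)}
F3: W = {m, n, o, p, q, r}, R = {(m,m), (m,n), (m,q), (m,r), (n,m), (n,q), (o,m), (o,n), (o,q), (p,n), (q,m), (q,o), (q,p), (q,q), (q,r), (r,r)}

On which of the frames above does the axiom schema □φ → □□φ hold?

F2

Frame correspondent (Sahlqvist): ∀x ∀y ∀z (Rxy ∧ Ryz → Rxz) — i.e. transitivity.
F1: fails — Ruw and Rwv but not Ruv.
F2: ✓.
F3: fails — Rom and Rmr but not Ror.
Valid on: F2.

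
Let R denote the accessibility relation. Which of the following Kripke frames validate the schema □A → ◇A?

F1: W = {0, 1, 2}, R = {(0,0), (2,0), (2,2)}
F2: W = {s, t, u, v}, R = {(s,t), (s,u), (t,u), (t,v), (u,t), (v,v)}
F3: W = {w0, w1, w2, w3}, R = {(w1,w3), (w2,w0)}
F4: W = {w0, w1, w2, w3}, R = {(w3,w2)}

The schema corresponds to seriality: ∀x ∃y Rxy.
F1: fails — world 1 has no successor.
F2: satisfies the condition.
F3: fails — world w0 has no successor.
F4: fails — world w0 has no successor.

F2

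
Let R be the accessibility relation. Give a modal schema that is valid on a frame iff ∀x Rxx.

The condition is reflexivity. The T schema □s → s defines it.

□s → s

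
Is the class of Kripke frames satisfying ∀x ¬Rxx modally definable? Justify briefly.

Not definable by any modal formula

Any modally definable frame class is closed under surjective bounded morphisms.
The 3-cycle (worlds a,b,c with a→b→c→a) is irreflexive, and the map sending every world to a single reflexive point • is a surjective bounded morphism (forth: every edge maps to (•,•); back: every world has a successor). So any modal formula valid on the 3-cycle is also valid on the reflexive point, which is not irreflexive.
So no modal formula (or set of formulas) defines exactly the irreflexive frames.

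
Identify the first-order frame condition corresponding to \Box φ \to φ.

reflexivity

Suppose □φ→φ is valid. At any x set V(φ)={w : Rxw}. Then □φ holds at x, so φ holds at x, i.e. Rxx.
Conversely, on a frame with reflexivity the schema holds at every world under every valuation.
So the correspondent is reflexivity.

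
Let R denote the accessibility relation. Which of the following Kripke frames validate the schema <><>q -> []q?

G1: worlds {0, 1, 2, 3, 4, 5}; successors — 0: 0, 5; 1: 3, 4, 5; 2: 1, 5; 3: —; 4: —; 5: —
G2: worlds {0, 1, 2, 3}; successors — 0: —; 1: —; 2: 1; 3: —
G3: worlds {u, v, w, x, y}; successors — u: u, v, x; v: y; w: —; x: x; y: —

This is the axiom for a generalized confluence (Geach) condition; its first-order frame correspondent is forall x forall y forall z ((x R^2 y & xRz) -> exists w (y = w & z = w)).
G1: fails — 0R²0, 0R5 but 0 ≠ 5.
G2: condition met.
G3: fails — uR²u, uRv but u ≠ v.

G2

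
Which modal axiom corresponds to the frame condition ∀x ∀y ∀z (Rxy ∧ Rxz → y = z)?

The condition is partial functionality. The CD schema ◇ψ → □ψ defines it.
Suppose ◇ψ→□ψ is valid. Take Rxy, Rxz and set V(ψ)={y}. Then ◇ψ at x, so □ψ at x, so ψ at z, i.e. z=y.

◇ψ → □ψ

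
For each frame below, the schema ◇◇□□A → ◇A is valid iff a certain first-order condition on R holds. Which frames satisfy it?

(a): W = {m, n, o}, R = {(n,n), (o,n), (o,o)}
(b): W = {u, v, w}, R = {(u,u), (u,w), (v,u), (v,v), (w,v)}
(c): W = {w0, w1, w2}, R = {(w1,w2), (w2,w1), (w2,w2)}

(a), (b), (c)

The schema corresponds to a generalized confluence (Geach) condition: ∀x ∀y (xR²y → ∃w (yR²w ∧ xRw)).
(a): condition met.
(b): condition met.
(c): condition met.
Valid on: (a), (b), (c).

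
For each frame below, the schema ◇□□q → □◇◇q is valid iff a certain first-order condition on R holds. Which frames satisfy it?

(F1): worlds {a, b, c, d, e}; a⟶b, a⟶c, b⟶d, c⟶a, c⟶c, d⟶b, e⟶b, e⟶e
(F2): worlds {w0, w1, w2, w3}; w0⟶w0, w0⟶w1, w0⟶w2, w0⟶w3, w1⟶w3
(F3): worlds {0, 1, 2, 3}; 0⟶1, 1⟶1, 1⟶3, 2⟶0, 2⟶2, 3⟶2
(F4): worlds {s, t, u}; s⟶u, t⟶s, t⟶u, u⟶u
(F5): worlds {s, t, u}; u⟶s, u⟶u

Frame correspondent (Sahlqvist): ∀x ∀y ∀z ((xRy ∧ xRz) → ∃w (yR²w ∧ zR²w)) — i.e. a generalized confluence (Geach) condition.
(F1): condition met.
(F2): fails — w0Rw0, w0Rw1 but no w with w0R²w and w1R²w.
(F3): condition met.
(F4): condition met.
(F5): fails — uRs, uRs but no w with sR²w and sR²w.

(F1), (F3), (F4)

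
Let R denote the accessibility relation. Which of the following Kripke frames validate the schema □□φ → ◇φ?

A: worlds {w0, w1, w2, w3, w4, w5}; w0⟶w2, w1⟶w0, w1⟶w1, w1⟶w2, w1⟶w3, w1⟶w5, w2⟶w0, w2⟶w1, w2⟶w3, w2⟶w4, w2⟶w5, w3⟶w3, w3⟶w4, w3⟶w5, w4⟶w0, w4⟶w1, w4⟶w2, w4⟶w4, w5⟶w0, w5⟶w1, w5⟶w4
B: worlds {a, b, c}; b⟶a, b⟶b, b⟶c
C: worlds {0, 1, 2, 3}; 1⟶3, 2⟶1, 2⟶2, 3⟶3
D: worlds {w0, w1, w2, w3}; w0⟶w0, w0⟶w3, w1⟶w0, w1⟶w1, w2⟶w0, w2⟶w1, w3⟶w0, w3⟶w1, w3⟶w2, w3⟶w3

Frame correspondent (Sahlqvist): ∀x ∃w (xR²w ∧ xRw) — i.e. a generalized confluence (Geach) condition.
A: fails — at w0 but no w with w0R²w and w0Rw.
B: fails — at a but no w with aR²w and aRw.
C: fails — at 0 but no w with 0R²w and 0Rw.
D: ✓.

D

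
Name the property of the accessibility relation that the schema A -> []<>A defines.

symmetry: forall x forall y (Rxy -> Ryx)

Suppose A→□◇A is valid. Take Rxy and set V(A)={x}. Then A at x, so □◇A at x, so ◇A at y, so some z with Ryz has A; z=x, i.e. Ryx.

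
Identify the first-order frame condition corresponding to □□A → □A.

density

This is the C4 axiom.
It corresponds to density: ∀x ∀y (Rxy → ∃z (Rxz ∧ Rzy)).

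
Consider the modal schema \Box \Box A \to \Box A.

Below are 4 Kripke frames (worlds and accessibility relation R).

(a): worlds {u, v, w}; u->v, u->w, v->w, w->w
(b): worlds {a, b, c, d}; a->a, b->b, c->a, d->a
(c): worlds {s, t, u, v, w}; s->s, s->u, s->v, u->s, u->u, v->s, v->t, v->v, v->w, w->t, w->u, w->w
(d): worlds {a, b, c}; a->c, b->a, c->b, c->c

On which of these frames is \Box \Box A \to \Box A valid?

(b), (c)

The schema corresponds to density: \forall x \forall y (Rxy \to \exists z (Rxz \wedge Rzy)).
(a): fails — Ruv but no z with Ruz and Rzv.
(b): condition met.
(c): condition met.
(d): fails — Rba but no z with Rbz and Rza.
Valid on: (b), (c).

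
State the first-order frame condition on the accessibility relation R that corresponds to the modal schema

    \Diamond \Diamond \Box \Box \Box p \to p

\forall x \forall y (x R^2 y \to \exists w (y R^3 w \wedge x = w))

This is a Sahlqvist (Geach-type) schema ◇^2□^3p → □^0◇^0p.
Minimal-valuation argument: fix x; take any y with xR^2y and any z with xR^0z. Set V(p) to the set of worlds R-reachable from y in exactly 3 steps. Then □^3p holds at y, so the antecedent holds at x; validity forces ◇^0p at z, giving a w with zR^0w and yR^3w.
First-order correspondent: \forall x \forall y (x R^2 y \to \exists w (y R^3 w \wedge x = w)).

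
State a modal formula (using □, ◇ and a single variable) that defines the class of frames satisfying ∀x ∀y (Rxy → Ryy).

This is shift-reflexivity; the standard corresponding axiom is T□: □(□q → q).
Suppose □(□q→q) is valid. Take Rxy and set V(q)={w : Ryw}. Then at y, □q holds; since □(□q→q) at x, □q→q at y, so q at y, i.e. Ryy.

□(□q → q)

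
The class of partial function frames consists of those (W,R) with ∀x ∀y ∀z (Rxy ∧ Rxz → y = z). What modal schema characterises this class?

This is partial functionality; the standard corresponding axiom is CD: ◇r → □r.
Suppose ◇r→□r is valid. Take Rxy, Rxz and set V(r)={y}. Then ◇r at x, so □r at x, so r at z, i.e. z=y.

◇r → □r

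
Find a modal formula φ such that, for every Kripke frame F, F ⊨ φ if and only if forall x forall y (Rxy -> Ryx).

p → □◇p

A defining formula is p → □◇p (the B axiom).
Suppose p→□◇p is valid. Take Rxy and set V(p)={x}. Then p at x, so □◇p at x, so ◇p at y, so some z with Ryz has p; z=x, i.e. Ryx.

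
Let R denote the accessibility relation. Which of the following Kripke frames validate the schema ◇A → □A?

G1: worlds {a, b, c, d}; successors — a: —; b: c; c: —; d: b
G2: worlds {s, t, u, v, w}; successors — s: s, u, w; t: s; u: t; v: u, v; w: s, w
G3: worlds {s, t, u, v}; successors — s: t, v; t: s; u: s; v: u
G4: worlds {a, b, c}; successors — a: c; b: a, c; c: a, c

Frame correspondent (Sahlqvist): ∀x ∀y ∀z (Rxy ∧ Rxz → y = z) — i.e. partial functionality.
G1: satisfies the condition.
G2: fails — s sees both s and u.
G3: fails — s sees both t and v.
G4: fails — b sees both a and c.
Valid on: G1.

G1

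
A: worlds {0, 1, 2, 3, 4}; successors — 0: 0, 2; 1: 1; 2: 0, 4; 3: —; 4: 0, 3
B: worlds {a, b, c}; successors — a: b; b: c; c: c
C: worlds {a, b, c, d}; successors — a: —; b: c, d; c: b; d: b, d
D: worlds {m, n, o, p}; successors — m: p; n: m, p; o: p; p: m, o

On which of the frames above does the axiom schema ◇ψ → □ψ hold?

Frame correspondent (Sahlqvist): ∀x ∀y ∀z (Rxy ∧ Rxz → y = z) — i.e. partial functionality.
A: fails — 0 sees both 0 and 2.
B: ✓.
C: fails — b sees both c and d.
D: fails — n sees both m and p.
Valid on: B.

B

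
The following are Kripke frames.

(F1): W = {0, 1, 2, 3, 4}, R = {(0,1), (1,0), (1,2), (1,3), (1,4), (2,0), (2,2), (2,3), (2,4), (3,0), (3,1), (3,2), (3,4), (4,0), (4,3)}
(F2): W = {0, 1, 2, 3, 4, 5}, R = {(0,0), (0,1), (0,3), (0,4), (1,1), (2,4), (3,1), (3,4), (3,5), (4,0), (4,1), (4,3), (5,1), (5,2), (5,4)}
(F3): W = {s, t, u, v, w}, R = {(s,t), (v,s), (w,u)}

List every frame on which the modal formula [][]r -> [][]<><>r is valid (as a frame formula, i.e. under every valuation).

This is the axiom for a generalized confluence (Geach) condition; its first-order frame correspondent is forall x forall z (x R^2 z -> exists w (x R^2 w & z R^2 w)).
(F1): condition met.
(F2): condition met.
(F3): fails — vR²t but no w* with vR²w* and tR²w*.
Valid on: (F1), (F2).

(F1), (F2)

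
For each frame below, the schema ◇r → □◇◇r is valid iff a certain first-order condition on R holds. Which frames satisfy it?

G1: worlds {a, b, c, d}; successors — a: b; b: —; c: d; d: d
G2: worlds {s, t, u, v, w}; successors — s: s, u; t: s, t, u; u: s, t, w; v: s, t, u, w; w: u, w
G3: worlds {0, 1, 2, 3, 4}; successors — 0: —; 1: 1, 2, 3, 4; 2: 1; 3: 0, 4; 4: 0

Frame correspondent (Sahlqvist): ∀x ∀y ∀z ((xRy ∧ xRz) → ∃w (y = w ∧ zR²w)) — i.e. a generalized confluence (Geach) condition.
G1: fails — aRb, aRb but no w with b=w and bR²w.
G2: condition met.
G3: fails — 1R1, 1R3 but no w with 1=w and 3R²w.
Valid on: G2.

G2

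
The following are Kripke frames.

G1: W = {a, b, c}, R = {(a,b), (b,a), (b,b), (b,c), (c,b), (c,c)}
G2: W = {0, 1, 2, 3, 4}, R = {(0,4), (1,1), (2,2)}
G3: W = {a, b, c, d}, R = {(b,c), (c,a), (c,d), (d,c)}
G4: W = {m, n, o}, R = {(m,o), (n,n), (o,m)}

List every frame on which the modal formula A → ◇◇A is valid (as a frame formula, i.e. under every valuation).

Frame correspondent (Sahlqvist): ∀x ∃w (x = w ∧ xR²w) — i.e. a generalized confluence (Geach) condition.
G1: satisfies the condition.
G2: fails — at 0 but no w with 0=w and 0R²w.
G3: fails — at a but no w with a=w and aR²w.
G4: satisfies the condition.
Valid on: G1, G4.

G1, G4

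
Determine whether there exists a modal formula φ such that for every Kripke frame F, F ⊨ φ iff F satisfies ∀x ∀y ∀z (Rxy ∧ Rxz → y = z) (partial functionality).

This is a Sahlqvist condition; the CD axiom ◇q → □q defines it.
Suppose ◇q→□q is valid. Take Rxy, Rxz and set V(q)={y}. Then ◇q at x, so □q at x, so q at z, i.e. z=y.

Yes, by ◇q → □q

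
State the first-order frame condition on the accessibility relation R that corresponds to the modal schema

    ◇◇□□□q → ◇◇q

This is a Sahlqvist (Geach-type) schema ◇^2□^3q → □^0◇^2q.
First-order correspondent: ∀x ∀y (xR²y → ∃w (yR³w ∧ xR²w)).

∀x ∀y (xR²y → ∃w (yR³w ∧ xR²w))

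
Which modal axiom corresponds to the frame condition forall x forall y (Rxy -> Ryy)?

□(□r → r)

A defining formula is □(□r → r) (the T□ axiom).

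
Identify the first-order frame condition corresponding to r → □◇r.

Suppose r→□◇r is valid. Take Rxy and set V(r)={x}. Then r at x, so □◇r at x, so ◇r at y, so some z with Ryz has r; z=x, i.e. Ryx.
Conversely, any frame satisfying ∀x ∀y (Rxy → Ryx) validates the schema.
So the correspondent is symmetry.

Symmetry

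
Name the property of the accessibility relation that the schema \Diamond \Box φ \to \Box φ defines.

This schema is equivalent to the 5 axiom ◇φ → □◇φ.
It corresponds to the Euclidean property: \forall x \forall y \forall z (Rxy \wedge Rxz \to Ryz).

the Euclidean property: \forall x \forall y \forall z (Rxy \wedge Rxz \to Ryz)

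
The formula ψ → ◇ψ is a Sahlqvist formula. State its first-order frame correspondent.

Reflexivity

This is a form of the T axiom.
Its frame correspondent is reflexivity — ∀x Rxx.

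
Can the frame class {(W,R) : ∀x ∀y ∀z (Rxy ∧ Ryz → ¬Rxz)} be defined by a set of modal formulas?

Modal frame validity is preserved under surjective bounded morphisms.
The 7-cycle (worlds w0,w1,w2,w3,w4,w5,w6 with w0→w1→w2→w3→w4→w5→w6→w0) is intransitive. Mapping every world to a single reflexive point • is a surjective bounded morphism; the reflexive point is not intransitive (R••∧R•• but R••).
Hence intransitivity is not modally definable.

No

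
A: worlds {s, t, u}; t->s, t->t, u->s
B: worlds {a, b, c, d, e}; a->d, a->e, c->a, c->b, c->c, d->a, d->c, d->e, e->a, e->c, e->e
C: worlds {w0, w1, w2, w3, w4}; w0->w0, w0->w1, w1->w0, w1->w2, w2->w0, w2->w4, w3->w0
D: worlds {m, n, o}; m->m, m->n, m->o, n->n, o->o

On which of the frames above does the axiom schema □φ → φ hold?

This is the axiom for reflexivity; its first-order frame correspondent is ∀x Rxx.
A: fails — world s does not see itself.
B: fails — world a does not see itself.
C: fails — world w1 does not see itself.
D: condition met.
Valid on: D.

D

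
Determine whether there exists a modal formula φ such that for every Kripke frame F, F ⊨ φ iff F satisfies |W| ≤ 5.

Any modally definable frame class is closed under disjoint unions.
Any modal formula valid on each of 6 disjoint one-world frames is valid on their disjoint union (validity is preserved under disjoint unions). Each one-world frame has |W|=1≤5, but the union has |W|=6.
So the class is not modally definable.

No — not modally definable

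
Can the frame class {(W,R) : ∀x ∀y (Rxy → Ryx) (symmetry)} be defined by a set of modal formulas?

Definable; r → □◇r defines it

Yes: it is symmetry, defined by the B schema r → □◇r.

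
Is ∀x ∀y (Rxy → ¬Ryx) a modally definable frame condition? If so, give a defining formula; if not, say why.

No — not modally definable

Modal frame validity is preserved under surjective bounded morphisms.
The 3-cycle (worlds w0,w1,w2 with w0→w1→w2→w0) is asymmetric. Mapping every world to a single reflexive point • is a surjective bounded morphism, and the reflexive point is not asymmetric (R•• but asymmetry requires ¬R••).
So the class is not modally definable.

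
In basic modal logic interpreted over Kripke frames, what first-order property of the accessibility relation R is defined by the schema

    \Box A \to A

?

Reflexivity

This is the T axiom.
It corresponds to reflexivity: \forall x Rxx.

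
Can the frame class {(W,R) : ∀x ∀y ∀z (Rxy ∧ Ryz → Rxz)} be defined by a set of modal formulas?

Yes: it is transitivity, defined by the 4 schema □q → □□q.
Suppose □q→□□q is valid. Take Rxy, Ryz and set V(q)={w : Rxw}. Then □q at x, so □□q at x, so □q at y, so q at z, i.e. Rxz.

Yes, by □q → □□q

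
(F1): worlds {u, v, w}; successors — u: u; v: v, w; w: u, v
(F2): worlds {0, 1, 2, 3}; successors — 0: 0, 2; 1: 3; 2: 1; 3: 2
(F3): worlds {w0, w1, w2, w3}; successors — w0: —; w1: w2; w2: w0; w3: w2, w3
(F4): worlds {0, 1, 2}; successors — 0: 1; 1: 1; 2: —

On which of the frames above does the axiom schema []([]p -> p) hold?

Frame correspondent (Sahlqvist): forall x forall y (Rxy -> Ryy) — i.e. shift-reflexivity.
(F1): fails — Rvw but not Rww.
(F2): fails — R32 but not R22.
(F3): fails — Rw1w2 but not Rw2w2.
(F4): holds.
Valid on: (F4).

(F4)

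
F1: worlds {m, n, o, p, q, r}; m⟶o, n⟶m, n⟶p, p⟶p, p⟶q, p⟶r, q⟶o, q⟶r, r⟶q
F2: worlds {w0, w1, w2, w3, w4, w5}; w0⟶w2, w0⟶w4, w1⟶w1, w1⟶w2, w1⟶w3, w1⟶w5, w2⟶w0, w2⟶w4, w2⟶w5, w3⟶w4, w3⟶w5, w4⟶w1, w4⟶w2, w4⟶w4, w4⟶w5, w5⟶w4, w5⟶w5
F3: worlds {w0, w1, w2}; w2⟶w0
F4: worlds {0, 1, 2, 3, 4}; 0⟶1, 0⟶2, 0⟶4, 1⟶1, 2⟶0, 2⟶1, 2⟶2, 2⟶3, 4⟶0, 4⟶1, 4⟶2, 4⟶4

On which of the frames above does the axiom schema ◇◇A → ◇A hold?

Frame correspondent (Sahlqvist): ∀x ∀y ∀z (Rxy ∧ Ryz → Rxz) — i.e. transitivity.
F1: fails — Rrq and Rqr but not Rrr.
F2: fails — Rw1w5 and Rw5w4 but not Rw1w4.
F3: satisfies the condition.
F4: fails — R02 and R20 but not R00.

F3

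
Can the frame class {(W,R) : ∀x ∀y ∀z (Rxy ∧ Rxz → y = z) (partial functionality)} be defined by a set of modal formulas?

The condition is partial functionality. A defining modal formula is ◇p → □p.
Suppose ◇p→□p is valid. Take Rxy, Rxz and set V(p)={y}. Then ◇p at x, so □p at x, so p at z, i.e. z=y.

Definable; ◇p → □p defines it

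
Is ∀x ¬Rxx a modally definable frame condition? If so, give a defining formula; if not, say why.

Not modally definable

Modal frame validity is preserved under surjective bounded morphisms.
The 2-cycle (worlds w0,w1 with w0→w1→w0) is irreflexive, and the map sending every world to a single reflexive point • is a surjective bounded morphism (forth: every edge maps to (•,•); back: every world has a successor). So any modal formula valid on the 2-cycle is also valid on the reflexive point, which is not irreflexive.
Hence irreflexivity is not modally definable.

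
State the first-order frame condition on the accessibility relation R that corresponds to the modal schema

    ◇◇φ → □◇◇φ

∀x ∀y ∀z ((xR²y ∧ xRz) → ∃w (y = w ∧ zR²w))

This is a Sahlqvist (Geach-type) schema ◇^2□^0φ → □^1◇^2φ.
Minimal-valuation argument: fix x; take any y with xR^2y and any z with xR^1z. Set V(φ) to the set of worlds R-reachable from y in exactly 0 steps. Then □^0φ holds at y, so the antecedent holds at x; validity forces ◇^2φ at z, giving a w with zR^2w and yR^0w.
First-order correspondent: ∀x ∀y ∀z ((xR²y ∧ xRz) → ∃w (y = w ∧ zR²w)).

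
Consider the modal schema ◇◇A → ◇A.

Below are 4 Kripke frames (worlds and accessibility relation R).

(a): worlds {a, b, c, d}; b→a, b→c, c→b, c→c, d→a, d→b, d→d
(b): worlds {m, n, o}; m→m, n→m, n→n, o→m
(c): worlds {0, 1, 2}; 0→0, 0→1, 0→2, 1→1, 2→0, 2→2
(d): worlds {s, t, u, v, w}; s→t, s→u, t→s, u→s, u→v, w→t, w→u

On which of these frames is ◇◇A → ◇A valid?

This is the axiom for a generalized confluence (Geach) condition; its first-order frame correspondent is ∀x ∀y (xR²y → ∃w (y = w ∧ xRw)).
(a): fails — bR²b but no w with b=w and bRw.
(b): ✓.
(c): fails — 2R²1 but no w with 1=w and 2Rw.
(d): fails — sR²s but no w* with s=w* and sRw*.

(b)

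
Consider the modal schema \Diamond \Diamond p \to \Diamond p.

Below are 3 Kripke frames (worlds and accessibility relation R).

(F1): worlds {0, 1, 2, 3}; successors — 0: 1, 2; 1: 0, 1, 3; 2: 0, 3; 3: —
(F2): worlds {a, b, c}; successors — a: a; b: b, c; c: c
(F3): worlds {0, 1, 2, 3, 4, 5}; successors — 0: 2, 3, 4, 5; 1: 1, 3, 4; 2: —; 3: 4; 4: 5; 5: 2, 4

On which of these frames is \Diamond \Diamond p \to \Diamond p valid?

(F2)

Frame correspondent (Sahlqvist): \forall x \forall y \forall z (Rxy \wedge Ryz \to Rxz) — i.e. transitivity.
(F1): fails — R10 and R02 but not R12.
(F2): satisfies the condition.
(F3): fails — R34 and R45 but not R35.
Valid on: (F2).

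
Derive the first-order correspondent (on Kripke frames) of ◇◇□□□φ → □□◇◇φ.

This is a Sahlqvist (Geach-type) schema ◇^2□^3φ → □^2◇^2φ.
Minimal-valuation argument: fix x; take any y with xR^2y and any z with xR^2z. Set V(φ) to the set of worlds R-reachable from y in exactly 3 steps. Then □^3φ holds at y, so the antecedent holds at x; validity forces ◇^2φ at z, giving a w with zR^2w and yR^3w.
First-order correspondent: ∀x ∀y ∀z ((xR²y ∧ xR²z) → ∃w (yR³w ∧ zR²w)).

∀x ∀y ∀z ((xR²y ∧ xR²z) → ∃w (yR³w ∧ zR²w))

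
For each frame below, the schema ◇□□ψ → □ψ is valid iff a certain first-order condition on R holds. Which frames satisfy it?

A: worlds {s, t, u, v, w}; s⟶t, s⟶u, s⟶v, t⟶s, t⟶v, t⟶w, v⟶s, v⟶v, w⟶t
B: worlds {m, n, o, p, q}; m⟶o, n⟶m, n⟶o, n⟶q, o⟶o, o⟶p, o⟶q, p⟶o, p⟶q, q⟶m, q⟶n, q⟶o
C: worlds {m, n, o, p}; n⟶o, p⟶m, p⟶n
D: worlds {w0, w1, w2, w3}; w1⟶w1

D

The schema corresponds to a generalized confluence (Geach) condition: ∀x ∀y ∀z ((xRy ∧ xRz) → ∃w (yR²w ∧ z = w)).
A: fails — sRu, sRt but no w* with uR²w* and t=w*.
B: fails — nRm, nRm but no w with mR²w and m=w.
C: fails — nRo, nRo but no w with oR²w and o=w.
D: holds.
Valid on: D.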